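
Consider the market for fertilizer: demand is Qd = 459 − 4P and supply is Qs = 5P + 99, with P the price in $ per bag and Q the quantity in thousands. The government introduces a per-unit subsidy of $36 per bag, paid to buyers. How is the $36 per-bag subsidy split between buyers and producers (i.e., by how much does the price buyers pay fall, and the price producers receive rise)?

Before the subsidy: set 459 − 4P = 5P + 99 → P* = $40, Q* = 299.
With a per-unit subsidy paid to buyers, each effectively pays P − 36, so demand becomes Qd = 459 − 4(P − 36).
Solving gives Q = 379 with buyers paying $20 and producers receiving $56 (the $36 wedge).
Gain to buyers: $20; to producers: $16. (They sum to $36.)

Buyers gain $20 per bag; producers gain $16 per bag.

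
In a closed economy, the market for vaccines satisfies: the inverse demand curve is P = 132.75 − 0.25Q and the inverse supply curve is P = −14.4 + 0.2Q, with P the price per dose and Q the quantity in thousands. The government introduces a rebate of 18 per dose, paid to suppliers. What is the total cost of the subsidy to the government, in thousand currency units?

Government outlay = 6606 thousand.

Rewrite in direct form: Qd = 531 − 4P and Qs = 5P + 72.
Before the subsidy: set 531 − 4P = 5P + 72 → P* = 51, Q* = 327.
With a per-unit subsidy paid to suppliers, each receives P + 18 per unit sold, so supply becomes Qs = 5(P + 18) + 72.
New equilibrium: buyers pay 41, suppliers receive 59, Q = 367. (Wedge: Pb − Ps = −18.)
Outlay = t · Q = 18 · 367 = 6606.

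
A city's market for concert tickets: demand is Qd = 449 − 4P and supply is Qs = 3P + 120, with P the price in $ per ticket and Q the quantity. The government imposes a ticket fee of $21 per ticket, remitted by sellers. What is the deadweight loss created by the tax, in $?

Deadweight loss = $378.

Before the tax: set 449 − 4P = 3P + 120 → P* = $47, Q* = 261.
With the tax collected from sellers, supply shifts: Qs = 3(P − 21) + 120.
Solving gives Q = 225 with buyers paying $56 and sellers receiving $35 (the $21 wedge).
Quantity falls by |ΔQ| = |261 − 225| = 36.
DWL = ½ · t · |ΔQ| = ½ · 21 · 36 = $378.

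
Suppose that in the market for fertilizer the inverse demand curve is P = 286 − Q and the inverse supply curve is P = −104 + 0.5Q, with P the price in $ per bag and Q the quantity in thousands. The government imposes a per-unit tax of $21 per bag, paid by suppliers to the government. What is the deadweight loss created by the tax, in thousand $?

Inverting to Q(P) form: Qd = 286 − P; Qs = 2P + 208.
Without the tax, 286 − P = 2P + 208 gives 3P = 78, so P* = $26 and Q* = 260.
With the tax collected from suppliers, supply shifts: Qs = 2(P − 21) + 208.
Solving gives Q = 246 with buyers paying $40 and suppliers receiving $19 (the $21 wedge).
Quantity falls by |ΔQ| = |260 − 246| = 14.
DWL = ½ · t · |ΔQ| = ½ · 21 · 14 = $147.

Deadweight loss = $147 thousand.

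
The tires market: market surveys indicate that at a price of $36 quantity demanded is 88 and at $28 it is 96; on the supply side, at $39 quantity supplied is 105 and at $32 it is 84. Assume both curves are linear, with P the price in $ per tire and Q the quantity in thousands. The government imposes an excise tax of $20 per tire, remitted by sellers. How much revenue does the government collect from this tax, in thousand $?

Tax revenue = $1500 thousand.

Demand slope: (96 − 88)/(28 − 36) = -1, so Qd = 124 − P.
Supply slope: (84 − 105)/(32 − 39) = 3, so Qs = 3P − 12.
Without the tax, 124 − P = 3P − 12 gives 4P = 136, so P* = $34 and Q* = 90.
With the tax collected from sellers, supply shifts: Qs = 3(P − 20) − 12.
New equilibrium: consumers pay $49, sellers receive $29, Q = 75. (Wedge: Pb − Ps = 20.)
Revenue = t · Q = 20 · 75 = $1500.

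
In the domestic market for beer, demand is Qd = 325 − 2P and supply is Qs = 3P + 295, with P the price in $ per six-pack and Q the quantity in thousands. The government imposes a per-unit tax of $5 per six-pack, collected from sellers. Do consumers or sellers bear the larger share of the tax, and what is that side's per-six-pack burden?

Consumers bear the larger share: $3 per six-pack.

Before the tax: set 325 − 2P = 3P + 295 → P* = $6, Q* = 313.
With the tax collected from sellers, supply shifts: Qs = 3(P − 5) + 295.
Solving gives Q = 307 with consumers paying $9 and sellers receiving $4 (the $5 wedge).
Per-six-pack burden: consumers $3, sellers $2.
Consumers take the larger share because demand is less price-elastic here (demand slope 2 vs supply slope 3).
The less price-elastic side of the market bears the larger share of a per-unit tax.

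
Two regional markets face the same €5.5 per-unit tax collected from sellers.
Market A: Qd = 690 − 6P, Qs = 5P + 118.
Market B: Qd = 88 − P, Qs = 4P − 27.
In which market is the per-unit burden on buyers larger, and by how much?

Market A: pre-tax P* = €52, Q* = 378; post-tax Q = 363; per-unit burden on buyers = €2.5.
Market B: pre-tax P* = €23, Q* = 65; post-tax Q = 60.6; per-unit burden on buyers = €4.4.
Difference: €2.5 vs €4.4 → market B is larger by €1.9.

Market B, by €1.9.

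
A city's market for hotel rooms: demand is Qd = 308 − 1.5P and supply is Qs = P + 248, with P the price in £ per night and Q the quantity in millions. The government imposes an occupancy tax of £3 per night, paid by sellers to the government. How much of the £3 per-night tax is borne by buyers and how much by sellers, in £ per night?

Without the tax, 308 − 1.5P = P + 248 gives 2.5P = 60, so P* = £24 and Q* = 272.
With the tax collected from sellers, supply shifts: Qs = (P − 3) + 248.
Solving gives Q = 270.2 with buyers paying £25.2 and sellers receiving £22.2 (the £3 wedge).
Burden on buyers: £1.2; on sellers: £1.8. (They sum to £3.)

Buyers bear £1.2 per night; sellers bear £1.8 per night.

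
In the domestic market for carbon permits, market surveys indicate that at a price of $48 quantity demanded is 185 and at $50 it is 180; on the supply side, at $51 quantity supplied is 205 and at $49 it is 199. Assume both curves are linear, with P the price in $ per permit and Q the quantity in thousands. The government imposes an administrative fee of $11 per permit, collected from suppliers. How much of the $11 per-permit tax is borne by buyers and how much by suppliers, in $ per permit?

Demand slope: (180 − 185)/(50 − 48) = -2.5, so Qd = 305 − 2.5P.
Supply slope: (199 − 205)/(49 − 51) = 3, so Qs = 3P + 52.
Before the tax: set 305 − 2.5P = 3P + 52 → P* = $46, Q* = 190.
With the tax collected from suppliers, supply shifts: Qs = 3(P − 11) + 52.
Solving gives Q = 175 with buyers paying $52 and suppliers receiving $41 (the $11 wedge).
Burden on buyers: $6; on suppliers: $5. (They sum to $11.)

Buyers bear $6 per permit; suppliers bear $5 per permit.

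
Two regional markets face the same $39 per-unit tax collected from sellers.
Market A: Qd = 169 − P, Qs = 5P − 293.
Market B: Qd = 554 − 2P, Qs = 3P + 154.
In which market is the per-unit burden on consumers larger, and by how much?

Market A: pre-tax P* = $77, Q* = 92; post-tax Q = 59.5; per-unit burden on consumers = $32.5.
Market B: pre-tax P* = $80, Q* = 394; post-tax Q = 347.2; per-unit burden on consumers = $23.4.
Difference: $32.5 vs $23.4 → market A is larger by $9.1.

Market A, by $9.1.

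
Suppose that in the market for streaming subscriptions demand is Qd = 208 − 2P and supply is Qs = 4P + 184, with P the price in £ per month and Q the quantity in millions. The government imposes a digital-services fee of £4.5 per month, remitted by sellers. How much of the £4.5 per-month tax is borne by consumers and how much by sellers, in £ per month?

Before the tax: set 208 − 2P = 4P + 184 → P* = £4, Q* = 200.
With the tax collected from sellers, supply shifts: Qs = 4(P − 4.5) + 184.
New equilibrium: consumers pay £7, sellers receive £2.5, Q = 194. (Wedge: Pb − Ps = 4.5.)
Burden on consumers: £3; on sellers: £1.5. (They sum to £4.5.)
The less price-elastic side of the market bears the larger share of a per-unit tax.

Consumers bear £3 per month; sellers bear £1.5 per month.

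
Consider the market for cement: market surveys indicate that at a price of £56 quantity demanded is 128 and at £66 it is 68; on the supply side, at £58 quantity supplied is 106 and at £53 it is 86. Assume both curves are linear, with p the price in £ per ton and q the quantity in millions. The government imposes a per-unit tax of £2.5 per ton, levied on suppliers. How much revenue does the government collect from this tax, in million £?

Tax revenue = £260 million.

Demand slope: (68 − 128)/(66 − 56) = -6, so qd = 464 − 6p.
Supply slope: (86 − 106)/(53 − 58) = 4, so qs = 4p − 126.
Before the tax: set 464 − 6p = 4p − 126 → p* = £59, q* = 110.
With the tax collected from suppliers, supply shifts: qs = 4(p − 2.5) − 126.
New equilibrium: consumers pay £60, suppliers receive £57.5, q = 104. (Wedge: pb − ps = 2.5.)
Revenue = t · Q = 2.5 · 104 = £260.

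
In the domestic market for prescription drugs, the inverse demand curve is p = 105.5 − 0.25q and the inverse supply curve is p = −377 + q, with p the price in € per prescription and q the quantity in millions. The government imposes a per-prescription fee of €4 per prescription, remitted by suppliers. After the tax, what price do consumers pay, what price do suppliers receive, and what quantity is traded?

Consumers pay €9.8; suppliers receive €5.8; quantity = 382.8.

Inverting to q(p) form: qd = 422 − 4p; qs = p + 377.
Before the tax: set 422 − 4p = p + 377 → p* = €9, q* = 386.
With the tax collected from suppliers, supply shifts: qs = (p − 4) + 377.
New equilibrium: consumers pay €9.8, suppliers receive €5.8, q = 382.8. (Wedge: pb − ps = 4.)
The less price-elastic side of the market bears the larger share of a per-unit tax.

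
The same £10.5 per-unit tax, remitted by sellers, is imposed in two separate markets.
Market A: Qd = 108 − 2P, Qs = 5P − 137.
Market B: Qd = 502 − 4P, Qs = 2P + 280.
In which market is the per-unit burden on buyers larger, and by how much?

Market A, by £4.

Market A: pre-tax P* = £35, Q* = 38; post-tax Q = 23; per-unit burden on buyers = £7.5.
Market B: pre-tax P* = £37, Q* = 354; post-tax Q = 340; per-unit burden on buyers = £3.5.
Difference: £7.5 vs £3.5 → market A is larger by £4.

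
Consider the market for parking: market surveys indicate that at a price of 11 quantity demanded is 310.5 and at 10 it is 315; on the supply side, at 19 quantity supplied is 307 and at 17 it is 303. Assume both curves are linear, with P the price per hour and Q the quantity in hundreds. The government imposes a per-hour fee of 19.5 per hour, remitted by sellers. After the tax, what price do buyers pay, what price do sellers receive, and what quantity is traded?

Buyers pay 20; sellers receive 0.5; quantity = 270.

Demand slope: (315 − 310.5)/(10 − 11) = -4.5, so Qd = 360 − 4.5P.
Supply slope: (303 − 307)/(17 − 19) = 2, so Qs = 2P + 269.
Before the tax: set 360 − 4.5P = 2P + 269 → P* = 14, Q* = 297.
With the tax collected from sellers, supply shifts: Qs = 2(P − 19.5) + 269.
New equilibrium: buyers pay 20, sellers receive 0.5, Q = 270. (Wedge: Pb − Ps = 19.5.)
The less price-elastic side of the market bears the larger share of a per-unit tax.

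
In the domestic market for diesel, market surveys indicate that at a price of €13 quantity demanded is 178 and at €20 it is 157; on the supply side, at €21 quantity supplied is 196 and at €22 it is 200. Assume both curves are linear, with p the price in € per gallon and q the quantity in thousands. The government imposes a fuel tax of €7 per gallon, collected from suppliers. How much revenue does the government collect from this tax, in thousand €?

Demand slope: (157 − 178)/(20 − 13) = -3, so qd = 217 − 3p.
Supply slope: (200 − 196)/(22 − 21) = 4, so qs = 4p + 112.
Before the tax: set 217 − 3p = 4p + 112 → p* = €15, q* = 172.
With the tax collected from suppliers, supply shifts: qs = 4(p − 7) + 112.
Solving gives q = 160 with buyers paying €19 and suppliers receiving €12 (the €7 wedge).
Revenue = t · Q = 7 · 160 = €1120.

Tax revenue = €1120 thousand.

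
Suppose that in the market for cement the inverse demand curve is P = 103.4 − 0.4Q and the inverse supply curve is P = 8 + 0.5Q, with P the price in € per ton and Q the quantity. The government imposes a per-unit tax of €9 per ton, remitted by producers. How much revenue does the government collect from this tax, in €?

Inverting to Q(P) form: Qd = 258.5 − 2.5P; Qs = 2P − 16.
Before the tax: set 258.5 − 2.5P = 2P − 16 → P* = €61, Q* = 106.
With the tax collected from producers, supply shifts: Qs = 2(P − 9) − 16.
Solving gives Q = 96 with consumers paying €65 and producers receiving €56 (the €9 wedge).
Revenue = t · Q = 9 · 96 = €864.

Tax revenue = €864.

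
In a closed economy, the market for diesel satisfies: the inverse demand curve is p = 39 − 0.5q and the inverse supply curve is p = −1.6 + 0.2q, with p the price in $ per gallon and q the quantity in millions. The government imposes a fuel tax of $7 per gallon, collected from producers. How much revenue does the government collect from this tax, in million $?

Tax revenue = $336 million.

Inverting to q(p) form: qd = 78 − 2p; qs = 5p + 8.
Before the tax: set 78 − 2p = 5p + 8 → p* = $10, q* = 58.
With the tax collected from producers, supply shifts: qs = 5(p − 7) + 8.
Solving gives q = 48 with buyers paying $15 and producers receiving $8 (the $7 wedge).
Revenue = t · Q = 7 · 48 = $336.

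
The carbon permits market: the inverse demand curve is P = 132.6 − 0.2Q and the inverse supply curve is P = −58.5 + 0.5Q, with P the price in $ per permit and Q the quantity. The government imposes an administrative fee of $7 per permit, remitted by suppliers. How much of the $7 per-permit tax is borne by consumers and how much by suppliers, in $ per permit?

Consumers bear $2 per permit; suppliers bear $5 per permit.

Rewrite in direct form: Qd = 663 − 5P and Qs = 2P + 117.
Before the tax: set 663 − 5P = 2P + 117 → P* = $78, Q* = 273.
With the tax collected from suppliers, supply shifts: Qs = 2(P − 7) + 117.
New equilibrium: consumers pay $80, suppliers receive $73, Q = 263. (Wedge: Pb − Ps = 7.)
Burden on consumers: $2; on suppliers: $5. (They sum to $7.)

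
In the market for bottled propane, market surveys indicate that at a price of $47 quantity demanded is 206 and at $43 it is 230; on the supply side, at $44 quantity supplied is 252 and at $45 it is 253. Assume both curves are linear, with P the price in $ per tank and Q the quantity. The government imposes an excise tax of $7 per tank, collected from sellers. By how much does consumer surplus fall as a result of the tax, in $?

Demand slope: (230 − 206)/(43 − 47) = -6, so Qd = 488 − 6P.
Supply slope: (253 − 252)/(45 − 44) = 1, so Qs = P + 208.
Before the tax: set 488 − 6P = P + 208 → P* = $40, Q* = 248.
With the tax collected from sellers, supply shifts: Qs = (P − 7) + 208.
Solving gives Q = 242 with buyers paying $41 and sellers receiving $34 (the $7 wedge).
ΔCS is the trapezoid between Q = 242 and Q = 248 of height $1: ½ · (248 + 242) · 1 = $245.

Consumer surplus falls by $245.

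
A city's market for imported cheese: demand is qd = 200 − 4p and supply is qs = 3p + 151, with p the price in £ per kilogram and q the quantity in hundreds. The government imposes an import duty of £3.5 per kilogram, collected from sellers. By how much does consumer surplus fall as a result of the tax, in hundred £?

Before the tax: set 200 − 4p = 3p + 151 → p* = £7, q* = 172.
With the tax collected from sellers, supply shifts: qs = 3(p − 3.5) + 151.
Solving gives q = 166 with consumers paying £8.5 and sellers receiving £5 (the £3.5 wedge).
ΔCS is the trapezoid between Q = 166 and Q = 172 of height £1.5: ½ · (172 + 166) · 1.5 = £253.5.

Consumer surplus falls by £253.5 hundred.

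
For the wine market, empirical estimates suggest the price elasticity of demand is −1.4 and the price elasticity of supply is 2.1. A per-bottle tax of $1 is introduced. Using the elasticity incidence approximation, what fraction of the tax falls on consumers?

Incidence ratio: consumers' share ≈ εs / (εs + |εd|) = 2.1 / (2.1 + 1.4) = 0.6.
Supply is the more elastic side, so consumers bear the larger share.

Consumers' share ≈ 0.6.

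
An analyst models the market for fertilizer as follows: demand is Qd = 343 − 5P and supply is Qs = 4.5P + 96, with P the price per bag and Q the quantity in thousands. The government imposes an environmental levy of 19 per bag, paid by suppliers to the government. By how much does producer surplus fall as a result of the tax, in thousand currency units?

Before the tax: set 343 − 5P = 4.5P + 96 → P* = 26, Q* = 213.
With the tax collected from suppliers, supply shifts: Qs = 4.5(P − 19) + 96.
New equilibrium: consumers pay 35, suppliers receive 16, Q = 168. (Wedge: Pb − Ps = 19.)
ΔPS is the trapezoid between Q = 168 and Q = 213 of height 10: ½ · (213 + 168) · 10 = 1905.

Producer surplus falls by 1905 thousand.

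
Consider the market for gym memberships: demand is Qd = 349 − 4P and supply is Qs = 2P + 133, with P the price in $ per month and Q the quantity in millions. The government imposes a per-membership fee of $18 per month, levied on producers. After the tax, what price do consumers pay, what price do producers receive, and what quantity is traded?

Before the tax: set 349 − 4P = 2P + 133 → P* = $36, Q* = 205.
With the tax collected from producers, supply shifts: Qs = 2(P − 18) + 133.
Solving gives Q = 181 with consumers paying $42 and producers receiving $24 (the $18 wedge).
The less price-elastic side of the market bears the larger share of a per-unit tax.

Consumers pay $42; producers receive $24; quantity = 181.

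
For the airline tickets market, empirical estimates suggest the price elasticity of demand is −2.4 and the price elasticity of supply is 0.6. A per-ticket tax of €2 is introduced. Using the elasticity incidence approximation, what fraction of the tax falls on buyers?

Buyers' share ≈ 0.2.

Incidence ratio: buyers' share ≈ εs / (εs + |εd|) = 0.6 / (0.6 + 2.4) = 0.2.
Supply is the less elastic side, so buyers bear the smaller share.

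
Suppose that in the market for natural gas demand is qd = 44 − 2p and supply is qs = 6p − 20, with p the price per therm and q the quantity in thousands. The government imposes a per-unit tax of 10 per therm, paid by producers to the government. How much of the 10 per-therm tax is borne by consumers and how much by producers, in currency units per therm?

Consumers bear 7.5 per therm; producers bear 2.5 per therm.

Before the tax: set 44 − 2p = 6p − 20 → p* = 8, q* = 28.
With the tax collected from producers, supply shifts: qs = 6(p − 10) − 20.
New equilibrium: consumers pay 15.5, producers receive 5.5, q = 13. (Wedge: pb − ps = 10.)
Burden on consumers: 7.5; on producers: 2.5. (They sum to 10.)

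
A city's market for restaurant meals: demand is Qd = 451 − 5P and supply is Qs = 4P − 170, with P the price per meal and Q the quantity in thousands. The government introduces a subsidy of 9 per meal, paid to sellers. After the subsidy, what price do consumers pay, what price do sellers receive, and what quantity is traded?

Without the subsidy, 451 − 5P = 4P − 170 gives 9P = 621, so P* = 69 and Q* = 106.
With a per-unit subsidy paid to sellers, each receives P + 9 per unit sold, so supply becomes Qs = 4(P + 9) − 170.
Solving gives Q = 126 with consumers paying 65 and sellers receiving 74 (the 9 wedge).

Consumers pay 65; sellers receive 74; quantity = 126.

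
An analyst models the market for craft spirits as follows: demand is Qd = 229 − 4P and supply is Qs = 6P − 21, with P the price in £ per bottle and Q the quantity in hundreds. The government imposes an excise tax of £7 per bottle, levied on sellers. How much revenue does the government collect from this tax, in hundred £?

Tax revenue = £785.4 hundred.

Before the tax: set 229 − 4P = 6P − 21 → P* = £25, Q* = 129.
With the tax collected from sellers, supply shifts: Qs = 6(P − 7) − 21.
Solving gives Q = 112.2 with buyers paying £29.2 and sellers receiving £22.2 (the £7 wedge).
Revenue = t · Q = 7 · 112.2 = £785.4.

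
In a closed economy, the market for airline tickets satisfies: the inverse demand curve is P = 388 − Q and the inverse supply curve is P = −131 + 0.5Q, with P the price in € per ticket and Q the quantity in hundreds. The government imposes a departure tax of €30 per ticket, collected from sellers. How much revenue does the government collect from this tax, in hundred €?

Rewrite in direct form: Qd = 388 − P and Qs = 2P + 262.
Without the tax, 388 − P = 2P + 262 gives 3P = 126, so P* = €42 and Q* = 346.
With the tax collected from sellers, supply shifts: Qs = 2(P − 30) + 262.
Solving gives Q = 326 with buyers paying €62 and sellers receiving €32 (the €30 wedge).
Revenue = t · Q = 30 · 326 = €9780.

Tax revenue = €9780 hundred.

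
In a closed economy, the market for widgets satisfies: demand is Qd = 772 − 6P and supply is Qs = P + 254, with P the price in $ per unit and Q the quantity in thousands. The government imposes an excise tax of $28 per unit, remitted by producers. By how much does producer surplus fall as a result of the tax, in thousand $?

Producer surplus falls by $7584 thousand.

Without the tax, 772 − 6P = P + 254 gives 7P = 518, so P* = $74 and Q* = 328.
With the tax collected from producers, supply shifts: Qs = (P − 28) + 254.
New equilibrium: consumers pay $78, producers receive $50, Q = 304. (Wedge: Pb − Ps = 28.)
ΔPS is the trapezoid between Q = 304 and Q = 328 of height $24: ½ · (328 + 304) · 24 = $7584.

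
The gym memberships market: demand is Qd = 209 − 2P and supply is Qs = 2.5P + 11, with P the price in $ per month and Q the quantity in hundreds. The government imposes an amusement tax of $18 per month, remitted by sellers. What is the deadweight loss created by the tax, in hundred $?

Deadweight loss = $180 hundred.

Without the tax, 209 − 2P = 2.5P + 11 gives 4.5P = 198, so P* = $44 and Q* = 121.
With the tax collected from sellers, supply shifts: Qs = 2.5(P − 18) + 11.
Solving gives Q = 101 with consumers paying $54 and sellers receiving $36 (the $18 wedge).
Quantity falls by |ΔQ| = |121 − 101| = 20.
DWL = ½ · t · |ΔQ| = ½ · 18 · 20 = $180.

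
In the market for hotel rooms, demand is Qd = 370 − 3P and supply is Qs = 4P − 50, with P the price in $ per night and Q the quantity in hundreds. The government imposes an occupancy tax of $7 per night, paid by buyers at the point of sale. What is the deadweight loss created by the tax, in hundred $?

Deadweight loss = $42 hundred.

Before the tax: set 370 − 3P = 4P − 50 → P* = $60, Q* = 190.
With the tax collected from buyers, demand (in seller-price terms) shifts: Qd = 370 − 3(P + 7).
New equilibrium: buyers pay $64, suppliers receive $57, Q = 178. (Wedge: Pb − Ps = 7.)
Quantity falls by |ΔQ| = |190 − 178| = 12.
DWL = ½ · t · |ΔQ| = ½ · 7 · 12 = $42.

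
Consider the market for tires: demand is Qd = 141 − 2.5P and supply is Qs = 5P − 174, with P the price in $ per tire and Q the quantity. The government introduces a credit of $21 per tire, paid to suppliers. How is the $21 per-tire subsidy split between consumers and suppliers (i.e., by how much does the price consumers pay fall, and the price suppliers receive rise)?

Consumers gain $14 per tire; suppliers gain $7 per tire.

Before the subsidy: set 141 − 2.5P = 5P − 174 → P* = $42, Q* = 36.
With a per-unit subsidy paid to suppliers, each receives P + 21 per unit sold, so supply becomes Qs = 5(P + 21) − 174.
Solving gives Q = 71 with consumers paying $28 and suppliers receiving $49 (the $21 wedge).
Gain to consumers: $14; to suppliers: $7. (They sum to $21.)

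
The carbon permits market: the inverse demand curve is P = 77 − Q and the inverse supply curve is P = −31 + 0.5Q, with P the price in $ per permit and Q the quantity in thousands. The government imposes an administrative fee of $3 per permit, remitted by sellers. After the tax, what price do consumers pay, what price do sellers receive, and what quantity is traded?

Consumers pay $7; sellers receive $4; quantity = 70.

Rewrite in direct form: Qd = 77 − P and Qs = 2P + 62.
Without the tax, 77 − P = 2P + 62 gives 3P = 15, so P* = $5 and Q* = 72.
With the tax collected from sellers, supply shifts: Qs = 2(P − 3) + 62.
New equilibrium: consumers pay $7, sellers receive $4, Q = 70. (Wedge: Pb − Ps = 3.)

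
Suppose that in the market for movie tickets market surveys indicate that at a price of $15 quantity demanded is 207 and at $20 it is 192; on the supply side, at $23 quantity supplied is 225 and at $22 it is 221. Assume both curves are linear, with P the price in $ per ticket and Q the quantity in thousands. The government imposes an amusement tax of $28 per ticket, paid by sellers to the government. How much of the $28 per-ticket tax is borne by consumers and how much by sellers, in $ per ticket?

Demand slope: (192 − 207)/(20 − 15) = -3, so Qd = 252 − 3P.
Supply slope: (221 − 225)/(22 − 23) = 4, so Qs = 4P + 133.
Without the tax, 252 − 3P = 4P + 133 gives 7P = 119, so P* = $17 and Q* = 201.
With the tax collected from sellers, supply shifts: Qs = 4(P − 28) + 133.
New equilibrium: consumers pay $33, sellers receive $5, Q = 153. (Wedge: Pb − Ps = 28.)
Burden on consumers: $16; on sellers: $12. (They sum to $28.)

Consumers bear $16 per ticket; sellers bear $12 per ticket.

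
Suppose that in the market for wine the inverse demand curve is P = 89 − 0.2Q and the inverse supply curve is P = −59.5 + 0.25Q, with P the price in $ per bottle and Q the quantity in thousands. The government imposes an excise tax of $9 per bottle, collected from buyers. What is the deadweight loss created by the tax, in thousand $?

Deadweight loss = $90 thousand.

Rewrite in direct form: Qd = 445 − 5P and Qs = 4P + 238.
Without the tax, 445 − 5P = 4P + 238 gives 9P = 207, so P* = $23 and Q* = 330.
With the tax collected from buyers, demand (in seller-price terms) shifts: Qd = 445 − 5(P + 9).
Solving gives Q = 310 with buyers paying $27 and suppliers receiving $18 (the $9 wedge).
Quantity falls by |ΔQ| = |330 − 310| = 20.
DWL = ½ · t · |ΔQ| = ½ · 9 · 20 = $90.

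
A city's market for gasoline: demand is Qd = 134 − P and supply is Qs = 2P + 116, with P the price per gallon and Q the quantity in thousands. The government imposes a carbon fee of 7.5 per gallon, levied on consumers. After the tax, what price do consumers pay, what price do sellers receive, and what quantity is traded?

Before the tax: set 134 − P = 2P + 116 → P* = 6, Q* = 128.
With the tax collected from consumers, demand (in seller-price terms) shifts: Qd = 134 − (P + 7.5).
Solving gives Q = 123 with consumers paying 11 and sellers receiving 3.5 (the 7.5 wedge).
The less price-elastic side of the market bears the larger share of a per-unit tax.

Consumers pay 11; sellers receive 3.5; quantity = 123.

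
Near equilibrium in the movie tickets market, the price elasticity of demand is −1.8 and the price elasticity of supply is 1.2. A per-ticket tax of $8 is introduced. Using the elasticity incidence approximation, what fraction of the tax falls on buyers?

Buyers' share ≈ 0.4.

Incidence ratio: buyers' share ≈ εs / (εs + |εd|) = 1.2 / (1.2 + 1.8) = 0.4.
Supply is the less elastic side, so buyers bear the smaller share.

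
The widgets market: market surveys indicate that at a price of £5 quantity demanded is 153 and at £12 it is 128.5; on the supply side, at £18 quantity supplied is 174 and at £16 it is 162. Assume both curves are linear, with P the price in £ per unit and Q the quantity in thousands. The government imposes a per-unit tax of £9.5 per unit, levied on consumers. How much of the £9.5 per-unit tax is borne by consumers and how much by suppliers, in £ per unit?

Demand slope: (128.5 − 153)/(12 − 5) = -3.5, so Qd = 170.5 − 3.5P.
Supply slope: (162 − 174)/(16 − 18) = 6, so Qs = 6P + 66.
Without the tax, 170.5 − 3.5P = 6P + 66 gives 9.5P = 104.5, so P* = £11 and Q* = 132.
With the tax collected from consumers, demand (in seller-price terms) shifts: Qd = 170.5 − 3.5(P + 9.5).
New equilibrium: consumers pay £17, suppliers receive £7.5, Q = 111. (Wedge: Pb − Ps = 9.5.)
Burden on consumers: £6; on suppliers: £3.5. (They sum to £9.5.)
The less price-elastic side of the market bears the larger share of a per-unit tax.

Consumers bear £6 per unit; suppliers bear £3.5 per unit.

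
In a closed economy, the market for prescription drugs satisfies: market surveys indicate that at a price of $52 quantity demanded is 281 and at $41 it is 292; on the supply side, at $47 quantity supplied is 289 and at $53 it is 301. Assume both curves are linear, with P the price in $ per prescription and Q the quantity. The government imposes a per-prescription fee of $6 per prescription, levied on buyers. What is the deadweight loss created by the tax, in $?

Deadweight loss = $12.

Demand slope: (292 − 281)/(41 − 52) = -1, so Qd = 333 − P.
Supply slope: (301 − 289)/(53 − 47) = 2, so Qs = 2P + 195.
Before the tax: set 333 − P = 2P + 195 → P* = $46, Q* = 287.
With the tax collected from buyers, demand (in seller-price terms) shifts: Qd = 333 − (P + 6).
New equilibrium: buyers pay $50, suppliers receive $44, Q = 283. (Wedge: Pb − Ps = 6.)
Quantity falls by |ΔQ| = |287 − 283| = 4.
DWL = ½ · t · |ΔQ| = ½ · 6 · 4 = $12.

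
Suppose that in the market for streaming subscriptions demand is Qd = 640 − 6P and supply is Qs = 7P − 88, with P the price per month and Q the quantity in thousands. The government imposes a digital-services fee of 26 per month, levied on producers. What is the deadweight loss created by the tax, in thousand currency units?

Without the tax, 640 − 6P = 7P − 88 gives 13P = 728, so P* = 56 and Q* = 304.
With the tax collected from producers, supply shifts: Qs = 7(P − 26) − 88.
Solving gives Q = 220 with buyers paying 70 and producers receiving 44 (the 26 wedge).
Quantity falls by |ΔQ| = |304 − 220| = 84.
DWL = ½ · t · |ΔQ| = ½ · 26 · 84 = 1092.

Deadweight loss = 1092 thousand.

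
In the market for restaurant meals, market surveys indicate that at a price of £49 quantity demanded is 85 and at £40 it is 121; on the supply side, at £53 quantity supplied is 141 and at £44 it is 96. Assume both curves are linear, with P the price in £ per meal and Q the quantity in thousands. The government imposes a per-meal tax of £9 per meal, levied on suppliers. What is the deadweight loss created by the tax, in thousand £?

Demand slope: (121 − 85)/(40 − 49) = -4, so Qd = 281 − 4P.
Supply slope: (96 − 141)/(44 − 53) = 5, so Qs = 5P − 124.
Before the tax: set 281 − 4P = 5P − 124 → P* = £45, Q* = 101.
With the tax collected from suppliers, supply shifts: Qs = 5(P − 9) − 124.
Solving gives Q = 81 with consumers paying £50 and suppliers receiving £41 (the £9 wedge).
Quantity falls by |ΔQ| = |101 − 81| = 20.
DWL = ½ · t · |ΔQ| = ½ · 9 · 20 = £90.

Deadweight loss = £90 thousand.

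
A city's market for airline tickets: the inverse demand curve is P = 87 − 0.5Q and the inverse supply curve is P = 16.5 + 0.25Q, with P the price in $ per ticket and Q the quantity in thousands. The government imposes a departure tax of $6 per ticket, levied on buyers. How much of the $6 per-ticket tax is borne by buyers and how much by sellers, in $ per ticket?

Inverting to Q(P) form: Qd = 174 − 2P; Qs = 4P − 66.
Before the tax: set 174 − 2P = 4P − 66 → P* = $40, Q* = 94.
With the tax collected from buyers, demand (in seller-price terms) shifts: Qd = 174 − 2(P + 6).
New equilibrium: buyers pay $44, sellers receive $38, Q = 86. (Wedge: Pb − Ps = 6.)
Burden on buyers: $4; on sellers: $2. (They sum to $6.)
The less price-elastic side of the market bears the larger share of a per-unit tax.

Buyers bear $4 per ticket; sellers bear $2 per ticket.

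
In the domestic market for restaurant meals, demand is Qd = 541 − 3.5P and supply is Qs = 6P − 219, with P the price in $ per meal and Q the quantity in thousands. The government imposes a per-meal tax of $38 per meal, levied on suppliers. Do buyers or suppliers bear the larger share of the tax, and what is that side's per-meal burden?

Without the tax, 541 − 3.5P = 6P − 219 gives 9.5P = 760, so P* = $80 and Q* = 261.
With the tax collected from suppliers, supply shifts: Qs = 6(P − 38) − 219.
New equilibrium: buyers pay $104, suppliers receive $66, Q = 177. (Wedge: Pb − Ps = 38.)
Per-meal burden: buyers $24, suppliers $14.
Buyers take the larger share because demand is less price-elastic here (demand slope 3.5 vs supply slope 6).
The less price-elastic side of the market bears the larger share of a per-unit tax.

Buyers bear the larger share: $24 per meal.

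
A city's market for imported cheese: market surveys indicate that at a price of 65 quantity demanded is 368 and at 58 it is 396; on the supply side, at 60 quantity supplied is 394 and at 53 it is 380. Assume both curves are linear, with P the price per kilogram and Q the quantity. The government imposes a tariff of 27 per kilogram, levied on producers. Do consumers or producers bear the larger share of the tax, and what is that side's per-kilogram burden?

Producers bear the larger share: 18 per kilogram.

Demand slope: (396 − 368)/(58 − 65) = -4, so Qd = 628 − 4P.
Supply slope: (380 − 394)/(53 − 60) = 2, so Qs = 2P + 274.
Without the tax, 628 − 4P = 2P + 274 gives 6P = 354, so P* = 59 and Q* = 392.
With the tax collected from producers, supply shifts: Qs = 2(P − 27) + 274.
Solving gives Q = 356 with consumers paying 68 and producers receiving 41 (the 27 wedge).
Per-kilogram burden: consumers 9, producers 18.
Producers take the larger share because supply is less price-elastic here (demand slope 4 vs supply slope 2).
The less price-elastic side of the market bears the larger share of a per-unit tax.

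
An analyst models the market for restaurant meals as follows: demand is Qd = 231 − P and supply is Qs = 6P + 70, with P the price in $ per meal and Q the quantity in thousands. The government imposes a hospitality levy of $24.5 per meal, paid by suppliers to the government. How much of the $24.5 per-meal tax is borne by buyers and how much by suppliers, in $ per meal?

Without the tax, 231 − P = 6P + 70 gives 7P = 161, so P* = $23 and Q* = 208.
With the tax collected from suppliers, supply shifts: Qs = 6(P − 24.5) + 70.
New equilibrium: buyers pay $44, suppliers receive $19.5, Q = 187. (Wedge: Pb − Ps = 24.5.)
Burden on buyers: $21; on suppliers: $3.5. (They sum to $24.5.)

Buyers bear $21 per meal; suppliers bear $3.5 per meal.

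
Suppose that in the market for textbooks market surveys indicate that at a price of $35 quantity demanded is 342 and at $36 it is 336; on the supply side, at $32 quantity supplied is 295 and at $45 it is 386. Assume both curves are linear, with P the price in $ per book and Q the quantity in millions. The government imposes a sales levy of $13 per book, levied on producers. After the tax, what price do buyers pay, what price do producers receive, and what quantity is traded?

Buyers pay $44; producers receive $31; quantity = 288.

Demand slope: (336 − 342)/(36 − 35) = -6, so Qd = 552 − 6P.
Supply slope: (386 − 295)/(45 − 32) = 7, so Qs = 7P + 71.
Without the tax, 552 − 6P = 7P + 71 gives 13P = 481, so P* = $37 and Q* = 330.
With the tax collected from producers, supply shifts: Qs = 7(P − 13) + 71.
Solving gives Q = 288 with buyers paying $44 and producers receiving $31 (the $13 wedge).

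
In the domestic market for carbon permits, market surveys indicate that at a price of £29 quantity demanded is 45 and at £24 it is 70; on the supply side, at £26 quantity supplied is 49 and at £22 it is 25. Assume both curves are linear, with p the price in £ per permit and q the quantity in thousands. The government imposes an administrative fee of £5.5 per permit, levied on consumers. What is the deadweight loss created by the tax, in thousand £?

Deadweight loss = £41.25 thousand.

Demand slope: (70 − 45)/(24 − 29) = -5, so qd = 190 − 5p.
Supply slope: (25 − 49)/(22 − 26) = 6, so qs = 6p − 107.
Without the tax, 190 − 5p = 6p − 107 gives 11p = 297, so p* = £27 and q* = 55.
With the tax collected from consumers, demand (in seller-price terms) shifts: qd = 190 − 5(p + 5.5).
Solving gives q = 40 with consumers paying £30 and suppliers receiving £24.5 (the £5.5 wedge).
Quantity falls by |ΔQ| = |55 − 40| = 15.
DWL = ½ · t · |ΔQ| = ½ · 5.5 · 15 = £41.25.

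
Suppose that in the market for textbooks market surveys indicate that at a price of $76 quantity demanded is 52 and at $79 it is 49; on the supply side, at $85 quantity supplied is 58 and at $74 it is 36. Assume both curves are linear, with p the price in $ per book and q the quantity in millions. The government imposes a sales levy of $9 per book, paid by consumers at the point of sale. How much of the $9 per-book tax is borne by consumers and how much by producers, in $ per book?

Consumers bear $6 per book; producers bear $3 per book.

Demand slope: (49 − 52)/(79 − 76) = -1, so qd = 128 − p.
Supply slope: (36 − 58)/(74 − 85) = 2, so qs = 2p − 112.
Without the tax, 128 − p = 2p − 112 gives 3p = 240, so p* = $80 and q* = 48.
With the tax collected from consumers, demand (in seller-price terms) shifts: qd = 128 − (p + 9).
Solving gives q = 42 with consumers paying $86 and producers receiving $77 (the $9 wedge).
Burden on consumers: $6; on producers: $3. (They sum to $9.)
The less price-elastic side of the market bears the larger share of a per-unit tax.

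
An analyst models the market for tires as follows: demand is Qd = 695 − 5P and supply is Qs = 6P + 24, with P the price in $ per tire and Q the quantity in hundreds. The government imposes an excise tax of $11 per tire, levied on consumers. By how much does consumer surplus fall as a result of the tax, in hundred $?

Without the tax, 695 − 5P = 6P + 24 gives 11P = 671, so P* = $61 and Q* = 390.
With the tax collected from consumers, demand (in seller-price terms) shifts: Qd = 695 − 5(P + 11).
New equilibrium: consumers pay $67, producers receive $56, Q = 360. (Wedge: Pb − Ps = 11.)
ΔCS is the trapezoid between Q = 360 and Q = 390 of height $6: ½ · (390 + 360) · 6 = $2250.

Consumer surplus falls by $2250 hundred.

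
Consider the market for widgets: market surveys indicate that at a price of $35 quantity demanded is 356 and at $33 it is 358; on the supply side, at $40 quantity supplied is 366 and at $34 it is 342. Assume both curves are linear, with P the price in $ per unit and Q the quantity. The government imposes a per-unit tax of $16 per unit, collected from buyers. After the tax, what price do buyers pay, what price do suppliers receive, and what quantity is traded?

Buyers pay $49.8; suppliers receive $33.8; quantity = 341.2.

Demand slope: (358 − 356)/(33 − 35) = -1, so Qd = 391 − P.
Supply slope: (342 − 366)/(34 − 40) = 4, so Qs = 4P + 206.
Without the tax, 391 − P = 4P + 206 gives 5P = 185, so P* = $37 and Q* = 354.
With the tax collected from buyers, demand (in seller-price terms) shifts: Qd = 391 − (P + 16).
Solving gives Q = 341.2 with buyers paying $49.8 and suppliers receiving $33.8 (the $16 wedge).
The less price-elastic side of the market bears the larger share of a per-unit tax.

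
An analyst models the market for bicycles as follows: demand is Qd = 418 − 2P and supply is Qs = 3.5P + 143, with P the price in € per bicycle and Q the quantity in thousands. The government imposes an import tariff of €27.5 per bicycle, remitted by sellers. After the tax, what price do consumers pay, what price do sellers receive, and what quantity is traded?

Before the tax: set 418 − 2P = 3.5P + 143 → P* = €50, Q* = 318.
With the tax collected from sellers, supply shifts: Qs = 3.5(P − 27.5) + 143.
Solving gives Q = 283 with consumers paying €67.5 and sellers receiving €40 (the €27.5 wedge).
The less price-elastic side of the market bears the larger share of a per-unit tax.

Consumers pay €67.5; sellers receive €40; quantity = 283.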